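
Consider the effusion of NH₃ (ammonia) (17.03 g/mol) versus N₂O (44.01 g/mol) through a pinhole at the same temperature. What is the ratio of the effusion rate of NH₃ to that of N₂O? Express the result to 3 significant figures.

1.61

By Graham's law, rate_NH₃/rate_N₂O = √(M_N₂O/M_NH₃) = √(44.01/17.03) = √2.584 = 1.61.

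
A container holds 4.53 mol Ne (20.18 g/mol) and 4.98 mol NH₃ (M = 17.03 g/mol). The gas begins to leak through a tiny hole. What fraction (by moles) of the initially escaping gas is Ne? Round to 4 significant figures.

0.4552

Rate_i ∝ x_i/√M_i (Graham's law weighted by mole fraction), so the effusate composition follows n_i/√M_i.
Mole fraction of Ne in the effusate = (n_Ne/√M_Ne) / (n_Ne/√M_Ne + n_NH₃/√M_NH₃)
= (4.53/√20.18) / (4.53/√20.18 + 4.98/√17.03) = 1.008/(1.008 + 1.207) = 0.4552.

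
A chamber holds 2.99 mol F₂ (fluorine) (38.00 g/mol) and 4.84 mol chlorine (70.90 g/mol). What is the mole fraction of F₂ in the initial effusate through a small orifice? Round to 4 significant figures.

0.4577

The effusion rate of species i is ∝ p_i/√M_i ∝ n_i/√M_i.
Mole fraction of F₂ in the effusate = (n_F₂/√M_F₂) / (n_F₂/√M_F₂ + n_Cl₂/√M_Cl₂)
= (2.99/√38.00) / (2.99/√38.00 + 4.84/√70.90) = 0.4850/(0.4850 + 0.5748) = 0.4577.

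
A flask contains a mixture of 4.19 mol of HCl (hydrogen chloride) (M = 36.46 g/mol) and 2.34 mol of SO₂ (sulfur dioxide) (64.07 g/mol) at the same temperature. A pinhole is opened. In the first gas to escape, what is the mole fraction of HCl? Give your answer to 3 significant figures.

0.704

Effusion rate of each component ∝ n_i/√M_i (partial pressure × 1/√M).
Mole fraction of HCl in the effusate = (n_HCl/√M_HCl) / (n_HCl/√M_HCl + n_SO₂/√M_SO₂)
= (4.19/√36.46) / (4.19/√36.46 + 2.34/√64.07) = 0.6939/(0.6939 + 0.2923) = 0.704.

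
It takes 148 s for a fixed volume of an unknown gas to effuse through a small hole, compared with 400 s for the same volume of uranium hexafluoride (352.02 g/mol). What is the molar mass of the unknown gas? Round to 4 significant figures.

48.19 g/mol

By Graham's law, t_X/t_UF₆ = √(M_X/M_UF₆).
148/400 = 0.3700 = √(M_X/352.02)
M_X = 352.02 × 0.3700² = 352.02 × 0.1369 = 48.19 g/mol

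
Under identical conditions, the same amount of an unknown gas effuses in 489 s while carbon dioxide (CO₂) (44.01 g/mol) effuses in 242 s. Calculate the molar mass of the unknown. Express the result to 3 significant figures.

180 g/mol

Since effusion rate ∝ 1/√M, t_X/t_CO₂ = √(M_X/M_CO₂).
489/242 = 2.021 = √(M_X/44.01)
M_X = 44.01 × 2.021² = 44.01 × 4.083 = 180 g/mol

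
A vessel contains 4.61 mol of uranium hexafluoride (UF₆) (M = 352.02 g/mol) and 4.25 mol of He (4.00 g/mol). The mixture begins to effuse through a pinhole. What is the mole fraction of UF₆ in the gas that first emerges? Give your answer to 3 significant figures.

0.104

Rate_i ∝ x_i/√M_i (Graham's law weighted by mole fraction), so the effusate composition follows n_i/√M_i.
x_UF₆(eff) = (n_UF₆/√M_UF₆) / (n_UF₆/√M_UF₆ + n_He/√M_He)
= (4.61/√352.02) / (4.61/√352.02 + 4.25/√4.00) = 0.2457/(0.2457 + 2.125) = 0.104.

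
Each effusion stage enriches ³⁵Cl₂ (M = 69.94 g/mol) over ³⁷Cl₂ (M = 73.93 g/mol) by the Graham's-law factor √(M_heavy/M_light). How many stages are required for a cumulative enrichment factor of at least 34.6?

With α = √(73.93/69.94) per stage, ln α = ½ ln(1.05705) = 0.02774.
Need α^N ≥ 34.6 ⇒ N ≥ ln(34.6) / ln α = 3.544 / 0.02774 = 127.75.
Rounding up, N = 128 stages.

128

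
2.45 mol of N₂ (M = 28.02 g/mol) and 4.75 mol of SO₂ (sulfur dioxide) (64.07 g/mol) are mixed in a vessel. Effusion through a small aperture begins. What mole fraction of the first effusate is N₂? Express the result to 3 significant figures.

0.438

Effusion rate of each component ∝ n_i/√M_i (partial pressure × 1/√M).
Mole fraction of N₂ in the effusate = (n_N₂/√M_N₂) / (n_N₂/√M_N₂ + n_SO₂/√M_SO₂)
= (2.45/√28.02) / (2.45/√28.02 + 4.75/√64.07) = 0.4628/(0.4628 + 0.5934) = 0.438.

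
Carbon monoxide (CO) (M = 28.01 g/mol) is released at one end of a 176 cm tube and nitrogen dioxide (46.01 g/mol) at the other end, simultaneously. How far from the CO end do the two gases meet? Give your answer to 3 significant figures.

98.9 cm

In equal time, each gas travels a distance ∝ its rate ∝ 1/√M, so d_CO/d_NO₂ = √(M_NO₂/M_CO) = √(46.01/28.01) = 1.282.
With d_CO + d_NO₂ = 176 cm, d_NO₂ = 176/(1 + 1.282) = 77.14 cm.
d_CO = 176 − 77.14 = 98.9 cm.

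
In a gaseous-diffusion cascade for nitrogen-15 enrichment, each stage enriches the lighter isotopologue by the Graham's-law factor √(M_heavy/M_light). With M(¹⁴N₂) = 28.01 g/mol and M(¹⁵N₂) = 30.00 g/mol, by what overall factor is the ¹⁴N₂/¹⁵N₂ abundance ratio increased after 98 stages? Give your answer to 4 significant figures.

Overall factor = α^98 with α = √(30.00/28.01), i.e. (30.00/28.01)^(98/2).
= 1.07105^49 = 28.88.

28.88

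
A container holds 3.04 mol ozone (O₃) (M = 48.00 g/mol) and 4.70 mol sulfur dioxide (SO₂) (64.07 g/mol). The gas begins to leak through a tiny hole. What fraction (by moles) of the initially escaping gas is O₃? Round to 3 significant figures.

Effusion rate of each component ∝ n_i/√M_i (partial pressure × 1/√M).
Mole fraction of O₃ in the effusate = (n_O₃/√M_O₃) / (n_O₃/√M_O₃ + n_SO₂/√M_SO₂)
= (3.04/√48.00) / (3.04/√48.00 + 4.70/√64.07) = 0.4388/(0.4388 + 0.5872) = 0.428.

0.428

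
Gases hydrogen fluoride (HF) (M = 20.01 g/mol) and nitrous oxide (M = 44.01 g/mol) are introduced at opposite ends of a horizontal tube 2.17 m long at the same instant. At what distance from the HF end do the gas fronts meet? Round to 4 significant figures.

1.296 m

The fronts meet when d_HF + d_N₂O = L with d_HF/d_N₂O = √(M_N₂O/M_HF) (Graham's law). Here √(M_N₂O/M_HF) = √(44.01/20.01) = 1.483.
With d_HF + d_N₂O = 2.17 m, d_N₂O = 2.17/(1 + 1.483) = 0.8739 m.
d_HF = 2.17 − 0.8739 = 1.296 m.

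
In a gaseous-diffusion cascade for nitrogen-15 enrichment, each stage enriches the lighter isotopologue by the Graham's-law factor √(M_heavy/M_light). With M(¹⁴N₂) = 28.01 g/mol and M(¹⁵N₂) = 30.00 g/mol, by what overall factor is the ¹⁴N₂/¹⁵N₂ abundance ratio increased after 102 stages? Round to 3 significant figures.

Overall factor = α^102 with α = √(30.00/28.01), i.e. (30.00/28.01)^(102/2).
= 1.07105^51 = 33.1.

33.1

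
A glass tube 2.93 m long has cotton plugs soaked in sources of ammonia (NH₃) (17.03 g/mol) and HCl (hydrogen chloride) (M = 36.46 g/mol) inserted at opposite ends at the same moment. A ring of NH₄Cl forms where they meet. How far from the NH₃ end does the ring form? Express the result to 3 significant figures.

1.74 m

Distances travelled in equal time are proportional to diffusion rates, so d_NH₃/d_HCl = √(M_HCl/M_NH₃) = √(36.46/17.03) = 1.463.
With d_NH₃ + d_HCl = 2.93 m, d_HCl = 2.93/(1 + 1.463) = 1.190 m.
d_NH₃ = 2.93 − 1.190 = 1.74 m.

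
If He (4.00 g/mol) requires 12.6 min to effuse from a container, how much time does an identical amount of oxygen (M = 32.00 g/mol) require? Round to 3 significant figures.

35.6 min

Using Graham's law: t_O₂/t_He = √(M_O₂/M_He) = √(32.00/4.00) = √8.000 = 2.828.
So the time for O₂ is 12.6 × 2.828 = 35.6 min.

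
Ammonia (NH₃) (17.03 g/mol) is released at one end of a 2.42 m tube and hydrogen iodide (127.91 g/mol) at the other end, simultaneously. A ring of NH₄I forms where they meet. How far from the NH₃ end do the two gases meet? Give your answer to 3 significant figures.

Distances travelled in equal time are proportional to diffusion rates, so d_NH₃/d_HI = √(M_HI/M_NH₃) = √(127.91/17.03) = 2.741.
With d_NH₃ + d_HI = 2.42 m, d_HI = 2.42/(1 + 2.741) = 0.6470 m.
d_NH₃ = 2.42 − 0.6470 = 1.77 m.

1.77 m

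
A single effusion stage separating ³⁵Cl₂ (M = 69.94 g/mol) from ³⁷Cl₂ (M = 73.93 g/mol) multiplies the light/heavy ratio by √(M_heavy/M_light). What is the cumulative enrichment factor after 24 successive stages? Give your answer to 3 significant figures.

Each stage multiplies the ratio by α = √(73.93/69.94), so after 24 stages the overall factor is α^24 = (73.93/69.94)^(24/2).
= 1.05705^12 = 1.95.

1.95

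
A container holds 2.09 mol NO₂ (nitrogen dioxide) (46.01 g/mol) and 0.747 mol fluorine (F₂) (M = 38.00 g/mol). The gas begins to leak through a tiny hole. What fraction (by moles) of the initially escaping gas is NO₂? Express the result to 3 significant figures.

The effusion rate of species i is ∝ p_i/√M_i ∝ n_i/√M_i.
Mole fraction of NO₂ in the effusate = (n_NO₂/√M_NO₂) / (n_NO₂/√M_NO₂ + n_F₂/√M_F₂)
= (2.09/√46.01) / (2.09/√46.01 + 0.747/√38.00) = 0.3081/(0.3081 + 0.1212) = 0.718.

0.718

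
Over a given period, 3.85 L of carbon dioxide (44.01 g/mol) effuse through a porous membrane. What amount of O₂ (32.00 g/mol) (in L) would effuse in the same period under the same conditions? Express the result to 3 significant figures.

4.52 L

By Graham's law, rate_O₂/rate_CO₂ = √(M_CO₂/M_O₂) = √(44.01/32.00) = √1.375 = 1.173.
So the volume for O₂ is 3.85 × 1.173 = 4.52 L.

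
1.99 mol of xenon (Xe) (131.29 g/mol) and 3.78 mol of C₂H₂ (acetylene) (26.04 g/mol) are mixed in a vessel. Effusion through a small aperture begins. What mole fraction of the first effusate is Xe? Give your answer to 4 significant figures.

0.1899

The effusion rate of species i is ∝ p_i/√M_i ∝ n_i/√M_i.
So x_Xe in the escaping gas = (n_Xe/√M_Xe) / Σ(n_i/√M_i)
= (1.99/√131.29) / (1.99/√131.29 + 3.78/√26.04) = 0.1737/(0.1737 + 0.7407) = 0.1899.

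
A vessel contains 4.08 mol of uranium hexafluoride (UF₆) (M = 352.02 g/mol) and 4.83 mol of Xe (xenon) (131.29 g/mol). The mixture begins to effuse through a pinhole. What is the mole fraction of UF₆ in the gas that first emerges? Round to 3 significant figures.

0.340

Rate_i ∝ x_i/√M_i (Graham's law weighted by mole fraction), so the effusate composition follows n_i/√M_i.
Mole fraction of UF₆ in the effusate = (n_UF₆/√M_UF₆) / (n_UF₆/√M_UF₆ + n_Xe/√M_Xe)
= (4.08/√352.02) / (4.08/√352.02 + 4.83/√131.29) = 0.2175/(0.2175 + 0.4215) = 0.340.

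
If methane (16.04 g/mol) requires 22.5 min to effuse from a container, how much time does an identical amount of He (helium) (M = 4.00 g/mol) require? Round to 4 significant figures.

By Graham's law, t_He/t_CH₄ = √(M_He/M_CH₄) = √(4.00/16.04) = √0.2494 = 0.4994.
So the time for He is 22.5 × 0.4994 = 11.24 min.

11.24 min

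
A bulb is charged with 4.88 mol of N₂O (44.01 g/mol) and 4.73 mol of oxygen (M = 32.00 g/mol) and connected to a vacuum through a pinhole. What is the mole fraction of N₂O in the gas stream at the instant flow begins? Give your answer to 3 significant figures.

The effusion rate of species i is ∝ p_i/√M_i ∝ n_i/√M_i.
x_N₂O(eff) = (n_N₂O/√M_N₂O) / (n_N₂O/√M_N₂O + n_O₂/√M_O₂)
= (4.88/√44.01) / (4.88/√44.01 + 4.73/√32.00) = 0.7356/(0.7356 + 0.8362) = 0.468.

0.468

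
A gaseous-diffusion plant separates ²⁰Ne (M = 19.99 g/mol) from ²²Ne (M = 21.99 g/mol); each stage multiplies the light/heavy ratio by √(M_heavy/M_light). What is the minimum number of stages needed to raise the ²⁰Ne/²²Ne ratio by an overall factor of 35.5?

With α = √(21.99/19.99) per stage, ln α = ½ ln(1.10005) = 0.04768.
Need α^N ≥ 35.5 ⇒ N ≥ ln(35.5) / ln α = 3.570 / 0.04768 = 74.87.
So at least 75 stages are needed.

75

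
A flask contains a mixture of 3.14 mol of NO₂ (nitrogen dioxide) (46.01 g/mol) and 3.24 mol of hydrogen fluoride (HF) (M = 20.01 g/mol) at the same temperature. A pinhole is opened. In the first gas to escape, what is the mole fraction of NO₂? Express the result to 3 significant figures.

Rate_i ∝ x_i/√M_i (Graham's law weighted by mole fraction), so the effusate composition follows n_i/√M_i.
Mole fraction of NO₂ in the effusate = (n_NO₂/√M_NO₂) / (n_NO₂/√M_NO₂ + n_HF/√M_HF)
= (3.14/√46.01) / (3.14/√46.01 + 3.24/√20.01) = 0.4629/(0.4629 + 0.7243) = 0.390.

0.390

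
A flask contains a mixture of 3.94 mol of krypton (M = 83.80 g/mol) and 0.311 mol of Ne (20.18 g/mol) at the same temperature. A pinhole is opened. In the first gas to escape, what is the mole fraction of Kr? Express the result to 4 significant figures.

Effusion rate of each component ∝ n_i/√M_i (partial pressure × 1/√M).
Mole fraction of Kr in the effusate = (n_Kr/√M_Kr) / (n_Kr/√M_Kr + n_Ne/√M_Ne)
= (3.94/√83.80) / (3.94/√83.80 + 0.311/√20.18) = 0.4304/(0.4304 + 0.06923) = 0.8614.

0.8614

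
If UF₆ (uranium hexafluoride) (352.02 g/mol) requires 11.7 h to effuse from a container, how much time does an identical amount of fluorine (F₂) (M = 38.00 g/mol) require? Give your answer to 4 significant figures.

3.844 h

By Graham's law, t_F₂/t_UF₆ = √(M_F₂/M_UF₆) = √(38.00/352.02) = √0.1079 = 0.3286.
So the time for F₂ is 11.7 × 0.3286 = 3.844 h.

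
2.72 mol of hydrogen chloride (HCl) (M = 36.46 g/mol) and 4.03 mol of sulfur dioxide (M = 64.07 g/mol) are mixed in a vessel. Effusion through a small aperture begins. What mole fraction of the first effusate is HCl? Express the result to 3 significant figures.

0.472

Effusion rate of each component ∝ n_i/√M_i (partial pressure × 1/√M).
x_HCl(eff) = (n_HCl/√M_HCl) / (n_HCl/√M_HCl + n_SO₂/√M_SO₂)
= (2.72/√36.46) / (2.72/√36.46 + 4.03/√64.07) = 0.4505/(0.4505 + 0.5035) = 0.472.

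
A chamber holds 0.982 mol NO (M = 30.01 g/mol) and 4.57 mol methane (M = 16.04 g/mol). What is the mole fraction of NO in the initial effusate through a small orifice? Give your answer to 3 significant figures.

0.136

Rate_i ∝ x_i/√M_i (Graham's law weighted by mole fraction), so the effusate composition follows n_i/√M_i.
x_NO(eff) = (n_NO/√M_NO) / (n_NO/√M_NO + n_CH₄/√M_CH₄)
= (0.982/√30.01) / (0.982/√30.01 + 4.57/√16.04) = 0.1793/(0.1793 + 1.141) = 0.136.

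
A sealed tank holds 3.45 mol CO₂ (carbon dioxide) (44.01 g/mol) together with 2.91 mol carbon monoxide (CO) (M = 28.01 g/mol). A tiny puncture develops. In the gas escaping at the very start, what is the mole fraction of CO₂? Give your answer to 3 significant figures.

0.486

Effusion rate of each component ∝ n_i/√M_i (partial pressure × 1/√M).
Mole fraction of CO₂ in the effusate = (n_CO₂/√M_CO₂) / (n_CO₂/√M_CO₂ + n_CO/√M_CO)
= (3.45/√44.01) / (3.45/√44.01 + 2.91/√28.01) = 0.5200/(0.5200 + 0.5498) = 0.486.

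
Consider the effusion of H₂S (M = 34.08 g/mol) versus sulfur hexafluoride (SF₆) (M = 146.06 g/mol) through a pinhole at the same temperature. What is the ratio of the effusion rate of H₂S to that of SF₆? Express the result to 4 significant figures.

2.070

From Graham's law, rate_H₂S/rate_SF₆ = √(M_SF₆/M_H₂S) = √(146.06/34.08) = √4.286 = 2.070.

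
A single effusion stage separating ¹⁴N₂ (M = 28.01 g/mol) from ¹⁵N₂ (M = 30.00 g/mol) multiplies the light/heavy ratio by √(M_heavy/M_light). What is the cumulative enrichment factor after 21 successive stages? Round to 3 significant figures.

2.06

After 21 stages the ratio has grown by (√(30.00/28.01))^21 = (30.00/28.01)^(21/2).
= 1.07105^(21/2) = 2.06.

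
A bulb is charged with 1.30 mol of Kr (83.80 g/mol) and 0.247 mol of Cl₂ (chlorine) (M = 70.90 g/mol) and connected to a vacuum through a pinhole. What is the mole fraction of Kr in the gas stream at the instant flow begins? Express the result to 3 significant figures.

0.829

Rate_i ∝ x_i/√M_i (Graham's law weighted by mole fraction), so the effusate composition follows n_i/√M_i.
So x_Kr in the escaping gas = (n_Kr/√M_Kr) / Σ(n_i/√M_i)
= (1.30/√83.80) / (1.30/√83.80 + 0.247/√70.90) = 0.1420/(0.1420 + 0.02933) = 0.829.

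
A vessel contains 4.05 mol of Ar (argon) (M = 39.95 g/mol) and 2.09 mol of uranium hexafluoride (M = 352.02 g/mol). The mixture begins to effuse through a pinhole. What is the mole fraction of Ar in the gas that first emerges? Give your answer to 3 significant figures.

0.852

Each component's effusion rate ∝ (its partial pressure)·(1/√M) ∝ n_i/√M_i.
x_Ar(eff) = (n_Ar/√M_Ar) / (n_Ar/√M_Ar + n_UF₆/√M_UF₆)
= (4.05/√39.95) / (4.05/√39.95 + 2.09/√352.02) = 0.6408/(0.6408 + 0.1114) = 0.852.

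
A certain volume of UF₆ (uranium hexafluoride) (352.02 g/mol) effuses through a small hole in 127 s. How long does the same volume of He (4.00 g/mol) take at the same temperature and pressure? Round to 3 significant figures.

Since effusion rate ∝ 1/√M, t_He/t_UF₆ = √(M_He/M_UF₆) = √(4.00/352.02) = √0.01136 = 0.1066.
So the time for He is 127 × 0.1066 = 13.5 s.

13.5 s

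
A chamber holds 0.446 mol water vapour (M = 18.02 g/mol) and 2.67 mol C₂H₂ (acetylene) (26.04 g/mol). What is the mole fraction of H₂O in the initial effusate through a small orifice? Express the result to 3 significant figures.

Rate_i ∝ x_i/√M_i (Graham's law weighted by mole fraction), so the effusate composition follows n_i/√M_i.
So x_H₂O in the escaping gas = (n_H₂O/√M_H₂O) / Σ(n_i/√M_i)
= (0.446/√18.02) / (0.446/√18.02 + 2.67/√26.04) = 0.1051/(0.1051 + 0.5232) = 0.167.

0.167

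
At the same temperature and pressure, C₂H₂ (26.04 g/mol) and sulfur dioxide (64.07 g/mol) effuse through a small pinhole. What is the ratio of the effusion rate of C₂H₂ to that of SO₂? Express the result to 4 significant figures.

From Graham's law, rate_C₂H₂/rate_SO₂ = √(M_SO₂/M_C₂H₂) = √(64.07/26.04) = √2.460 = 1.569.

1.569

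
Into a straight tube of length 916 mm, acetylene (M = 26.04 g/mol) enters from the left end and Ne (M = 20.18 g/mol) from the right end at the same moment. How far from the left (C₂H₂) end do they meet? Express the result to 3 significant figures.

429 mm

In equal time, each gas travels a distance ∝ its rate ∝ 1/√M, so d_C₂H₂/d_Ne = √(M_Ne/M_C₂H₂) = √(20.18/26.04) = 0.8803.
With d_C₂H₂ + d_Ne = 916 mm, d_Ne = 916/(1 + 0.8803) = 487.2 mm.
d_C₂H₂ = 916 − 487.2 = 429 mm.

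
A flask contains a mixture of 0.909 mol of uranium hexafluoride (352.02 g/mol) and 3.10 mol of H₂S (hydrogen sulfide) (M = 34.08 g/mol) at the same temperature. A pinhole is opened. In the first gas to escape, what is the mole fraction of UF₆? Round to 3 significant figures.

0.0836

Effusion rate of each component ∝ n_i/√M_i (partial pressure × 1/√M).
x_UF₆(eff) = (n_UF₆/√M_UF₆) / (n_UF₆/√M_UF₆ + n_H₂S/√M_H₂S)
= (0.909/√352.02) / (0.909/√352.02 + 3.10/√34.08) = 0.04845/(0.04845 + 0.5310) = 0.0836.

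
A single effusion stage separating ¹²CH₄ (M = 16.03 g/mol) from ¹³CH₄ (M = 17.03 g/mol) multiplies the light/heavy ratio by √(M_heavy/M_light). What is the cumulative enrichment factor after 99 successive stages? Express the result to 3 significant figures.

Overall factor = α^99 with α = √(17.03/16.03), i.e. (17.03/16.03)^(99/2).
= 1.06238^(99/2) = 20.0.

20.0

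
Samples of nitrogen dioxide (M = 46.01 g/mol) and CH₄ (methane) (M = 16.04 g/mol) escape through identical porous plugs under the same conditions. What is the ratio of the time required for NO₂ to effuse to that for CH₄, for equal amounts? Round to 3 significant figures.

Graham's law gives t_NO₂/t_CH₄ = √(M_NO₂/M_CH₄) = √(46.01/16.04) = √2.868 = 1.69.

1.69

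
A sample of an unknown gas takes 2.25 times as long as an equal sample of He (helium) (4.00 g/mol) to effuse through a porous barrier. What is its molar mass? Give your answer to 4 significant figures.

20.25 g/mol

Graham's law gives t_X/t_He = √(M_X/M_He).
2.25 = √(M_X/4.00)
M_X = 4.00 × 2.25² = 4.00 × 5.062 = 20.25 g/mol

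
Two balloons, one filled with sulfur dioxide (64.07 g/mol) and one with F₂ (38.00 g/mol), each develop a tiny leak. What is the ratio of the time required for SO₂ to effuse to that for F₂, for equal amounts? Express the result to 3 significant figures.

1.30

Graham's law gives t_SO₂/t_F₂ = √(M_SO₂/M_F₂) = √(64.07/38.00) = √1.686 = 1.30.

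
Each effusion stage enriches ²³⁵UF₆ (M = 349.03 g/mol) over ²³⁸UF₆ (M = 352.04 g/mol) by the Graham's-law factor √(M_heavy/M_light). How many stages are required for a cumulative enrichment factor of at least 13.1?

With α = √(352.04/349.03) per stage, ln α = ½ ln(1.00862) = 0.004293.
Need α^N ≥ 13.1 ⇒ N ≥ ln(13.1) / ln α = 2.573 / 0.004293 = 599.19.
So at least 600 stages are needed.

600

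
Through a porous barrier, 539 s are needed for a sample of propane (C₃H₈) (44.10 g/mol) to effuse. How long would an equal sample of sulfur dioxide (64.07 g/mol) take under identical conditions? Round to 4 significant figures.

By Graham's law, t_SO₂/t_C₃H₈ = √(M_SO₂/M_C₃H₈) = √(64.07/44.10) = √1.453 = 1.205.
So the time for SO₂ is 539 × 1.205 = 649.7 s.

649.7 s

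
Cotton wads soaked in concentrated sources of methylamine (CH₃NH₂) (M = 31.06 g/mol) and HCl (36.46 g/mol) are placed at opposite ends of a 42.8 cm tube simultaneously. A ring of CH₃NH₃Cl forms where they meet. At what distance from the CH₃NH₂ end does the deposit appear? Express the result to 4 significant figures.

22.26 cm

Graham's law gives d_CH₃NH₂/d_HCl = rate_CH₃NH₂/rate_HCl = √(M_HCl/M_CH₃NH₂) = √(36.46/31.06) = 1.083.
With d_CH₃NH₂ + d_HCl = 42.8 cm, d_HCl = 42.8/(1 + 1.083) = 20.54 cm.
d_CH₃NH₂ = 42.8 − 20.54 = 22.26 cm.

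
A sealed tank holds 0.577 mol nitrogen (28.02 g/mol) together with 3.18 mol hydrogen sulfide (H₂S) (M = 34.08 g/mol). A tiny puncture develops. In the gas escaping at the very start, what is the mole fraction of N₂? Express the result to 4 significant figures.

0.1667

Each component's effusion rate ∝ (its partial pressure)·(1/√M) ∝ n_i/√M_i.
x_N₂(eff) = (n_N₂/√M_N₂) / (n_N₂/√M_N₂ + n_H₂S/√M_H₂S)
= (0.577/√28.02) / (0.577/√28.02 + 3.18/√34.08) = 0.1090/(0.1090 + 0.5447) = 0.1667.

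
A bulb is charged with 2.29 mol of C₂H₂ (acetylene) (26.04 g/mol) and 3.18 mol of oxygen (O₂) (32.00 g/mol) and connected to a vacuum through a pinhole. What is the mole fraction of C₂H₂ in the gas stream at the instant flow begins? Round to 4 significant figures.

Rate_i ∝ x_i/√M_i (Graham's law weighted by mole fraction), so the effusate composition follows n_i/√M_i.
Mole fraction of C₂H₂ in the effusate = (n_C₂H₂/√M_C₂H₂) / (n_C₂H₂/√M_C₂H₂ + n_O₂/√M_O₂)
= (2.29/√26.04) / (2.29/√26.04 + 3.18/√32.00) = 0.4488/(0.4488 + 0.5621) = 0.4439.

0.4439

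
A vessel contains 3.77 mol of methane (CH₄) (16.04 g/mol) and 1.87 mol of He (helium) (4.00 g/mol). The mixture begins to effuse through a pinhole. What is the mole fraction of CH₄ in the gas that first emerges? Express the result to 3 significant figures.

The effusion rate of species i is ∝ p_i/√M_i ∝ n_i/√M_i.
Mole fraction of CH₄ in the effusate = (n_CH₄/√M_CH₄) / (n_CH₄/√M_CH₄ + n_He/√M_He)
= (3.77/√16.04) / (3.77/√16.04 + 1.87/√4.00) = 0.9413/(0.9413 + 0.9350) = 0.502.

0.502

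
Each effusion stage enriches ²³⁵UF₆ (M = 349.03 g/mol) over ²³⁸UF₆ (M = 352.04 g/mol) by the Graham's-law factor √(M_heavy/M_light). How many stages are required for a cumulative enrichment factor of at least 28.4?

With α = √(352.04/349.03) per stage, ln α = ½ ln(1.00862) = 0.004293.
Need α^N ≥ 28.4 ⇒ N ≥ ln(28.4) / ln α = 3.346 / 0.004293 = 779.41.
So at least 780 stages are needed.

780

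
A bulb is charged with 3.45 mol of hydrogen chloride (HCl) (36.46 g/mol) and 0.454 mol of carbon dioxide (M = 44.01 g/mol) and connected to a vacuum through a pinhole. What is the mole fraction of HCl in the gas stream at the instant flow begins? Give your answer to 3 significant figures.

Each component's effusion rate ∝ (its partial pressure)·(1/√M) ∝ n_i/√M_i.
So x_HCl in the escaping gas = (n_HCl/√M_HCl) / Σ(n_i/√M_i)
= (3.45/√36.46) / (3.45/√36.46 + 0.454/√44.01) = 0.5714/(0.5714 + 0.06844) = 0.893.

0.893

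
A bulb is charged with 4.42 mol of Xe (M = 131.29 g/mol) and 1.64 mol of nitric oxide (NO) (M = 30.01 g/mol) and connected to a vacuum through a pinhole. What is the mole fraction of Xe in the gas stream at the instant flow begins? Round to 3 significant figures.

Each component's effusion rate ∝ (its partial pressure)·(1/√M) ∝ n_i/√M_i.
Mole fraction of Xe in the effusate = (n_Xe/√M_Xe) / (n_Xe/√M_Xe + n_NO/√M_NO)
= (4.42/√131.29) / (4.42/√131.29 + 1.64/√30.01) = 0.3858/(0.3858 + 0.2994) = 0.563.

0.563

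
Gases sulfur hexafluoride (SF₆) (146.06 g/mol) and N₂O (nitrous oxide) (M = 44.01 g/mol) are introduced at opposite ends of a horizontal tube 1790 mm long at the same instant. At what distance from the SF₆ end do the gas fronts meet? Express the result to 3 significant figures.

634 mm

The fronts meet when d_SF₆ + d_N₂O = L with d_SF₆/d_N₂O = √(M_N₂O/M_SF₆) (Graham's law). Here √(M_N₂O/M_SF₆) = √(44.01/146.06) = 0.5489.
With d_SF₆ + d_N₂O = 1790 mm, d_N₂O = 1790/(1 + 0.5489) = 1156 mm.
d_SF₆ = 1790 − 1156 = 634 mm.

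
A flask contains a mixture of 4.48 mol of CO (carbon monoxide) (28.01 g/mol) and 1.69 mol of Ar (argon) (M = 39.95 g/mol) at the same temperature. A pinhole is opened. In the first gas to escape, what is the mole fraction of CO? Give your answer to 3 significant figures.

The effusion rate of species i is ∝ p_i/√M_i ∝ n_i/√M_i.
So x_CO in the escaping gas = (n_CO/√M_CO) / Σ(n_i/√M_i)
= (4.48/√28.01) / (4.48/√28.01 + 1.69/√39.95) = 0.8465/(0.8465 + 0.2674) = 0.760.

0.760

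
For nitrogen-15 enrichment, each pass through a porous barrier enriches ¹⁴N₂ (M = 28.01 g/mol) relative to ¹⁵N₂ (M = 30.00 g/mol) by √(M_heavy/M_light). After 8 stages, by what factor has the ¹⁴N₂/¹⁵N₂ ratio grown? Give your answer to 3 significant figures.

1.32

The single-stage factor is √(M_heavy/M_light), so 8 stages give [√(30.00/28.01)]^8 = (30.00/28.01)^(8/2).
= 1.07105^4 = 1.32.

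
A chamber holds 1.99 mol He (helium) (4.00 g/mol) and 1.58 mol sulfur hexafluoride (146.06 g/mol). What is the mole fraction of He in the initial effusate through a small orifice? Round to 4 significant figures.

0.8839

Effusion rate of each component ∝ n_i/√M_i (partial pressure × 1/√M).
x_He(eff) = (n_He/√M_He) / (n_He/√M_He + n_SF₆/√M_SF₆)
= (1.99/√4.00) / (1.99/√4.00 + 1.58/√146.06) = 0.9950/(0.9950 + 0.1307) = 0.8839.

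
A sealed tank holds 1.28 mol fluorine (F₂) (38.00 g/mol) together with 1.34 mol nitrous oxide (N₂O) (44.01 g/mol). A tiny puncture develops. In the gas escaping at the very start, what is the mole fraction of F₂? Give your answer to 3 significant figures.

0.507

Effusion rate of each component ∝ n_i/√M_i (partial pressure × 1/√M).
Mole fraction of F₂ in the effusate = (n_F₂/√M_F₂) / (n_F₂/√M_F₂ + n_N₂O/√M_N₂O)
= (1.28/√38.00) / (1.28/√38.00 + 1.34/√44.01) = 0.2076/(0.2076 + 0.2020) = 0.507.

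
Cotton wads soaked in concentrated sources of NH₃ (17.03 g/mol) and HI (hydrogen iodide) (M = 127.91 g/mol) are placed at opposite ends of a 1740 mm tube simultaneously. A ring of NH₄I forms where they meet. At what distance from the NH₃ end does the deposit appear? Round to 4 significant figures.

1275 mm

Graham's law gives d_NH₃/d_HI = rate_NH₃/rate_HI = √(M_HI/M_NH₃) = √(127.91/17.03) = 2.741.
With d_NH₃ + d_HI = 1740 mm, d_HI = 1740/(1 + 2.741) = 465.2 mm.
d_NH₃ = 1740 − 465.2 = 1275 mm.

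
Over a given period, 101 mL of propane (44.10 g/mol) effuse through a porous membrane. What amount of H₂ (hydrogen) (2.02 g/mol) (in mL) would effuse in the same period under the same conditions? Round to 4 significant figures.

Graham's law gives rate_H₂/rate_C₃H₈ = √(M_C₃H₈/M_H₂) = √(44.10/2.02) = √21.83 = 4.672.
So the volume for H₂ is 101 × 4.672 = 471.9 mL.

471.9 mL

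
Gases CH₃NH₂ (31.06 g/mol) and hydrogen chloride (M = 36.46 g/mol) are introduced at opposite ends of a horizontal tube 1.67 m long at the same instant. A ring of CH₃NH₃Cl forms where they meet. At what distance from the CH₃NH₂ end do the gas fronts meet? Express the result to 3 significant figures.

0.868 m

The fronts meet when d_CH₃NH₂ + d_HCl = L with d_CH₃NH₂/d_HCl = √(M_HCl/M_CH₃NH₂) (Graham's law). Here √(M_HCl/M_CH₃NH₂) = √(36.46/31.06) = 1.083.
With d_CH₃NH₂ + d_HCl = 1.67 m, d_HCl = 1.67/(1 + 1.083) = 0.8016 m.
d_CH₃NH₂ = 1.67 − 0.8016 = 0.868 m.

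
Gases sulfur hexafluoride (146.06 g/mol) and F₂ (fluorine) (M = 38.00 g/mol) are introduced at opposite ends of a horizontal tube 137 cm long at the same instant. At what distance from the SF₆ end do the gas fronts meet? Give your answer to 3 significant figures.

The fronts meet when d_SF₆ + d_F₂ = L with d_SF₆/d_F₂ = √(M_F₂/M_SF₆) (Graham's law). Here √(M_F₂/M_SF₆) = √(38.00/146.06) = 0.5101.
With d_SF₆ + d_F₂ = 137 cm, d_F₂ = 137/(1 + 0.5101) = 90.72 cm.
d_SF₆ = 137 − 90.72 = 46.3 cm.

46.3 cm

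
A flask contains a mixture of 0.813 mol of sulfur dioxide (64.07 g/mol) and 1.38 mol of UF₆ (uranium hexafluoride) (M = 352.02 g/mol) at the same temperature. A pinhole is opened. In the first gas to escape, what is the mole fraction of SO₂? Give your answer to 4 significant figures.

0.5800

The effusion rate of species i is ∝ p_i/√M_i ∝ n_i/√M_i.
x_SO₂(eff) = (n_SO₂/√M_SO₂) / (n_SO₂/√M_SO₂ + n_UF₆/√M_UF₆)
= (0.813/√64.07) / (0.813/√64.07 + 1.38/√352.02) = 0.1016/(0.1016 + 0.07355) = 0.5800.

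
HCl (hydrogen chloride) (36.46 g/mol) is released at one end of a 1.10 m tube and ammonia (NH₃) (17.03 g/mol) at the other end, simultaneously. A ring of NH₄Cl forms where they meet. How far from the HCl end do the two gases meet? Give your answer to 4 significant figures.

In equal time, each gas travels a distance ∝ its rate ∝ 1/√M, so d_HCl/d_NH₃ = √(M_NH₃/M_HCl) = √(17.03/36.46) = 0.6834.
With d_HCl + d_NH₃ = 1.10 m, d_NH₃ = 1.10/(1 + 0.6834) = 0.6534 m.
d_HCl = 1.10 − 0.6534 = 0.4466 m.

0.4466 m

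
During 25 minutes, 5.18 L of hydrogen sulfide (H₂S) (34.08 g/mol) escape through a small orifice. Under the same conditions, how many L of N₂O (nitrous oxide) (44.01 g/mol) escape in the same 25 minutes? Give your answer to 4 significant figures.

4.558 L

Graham's law gives rate_N₂O/rate_H₂S = √(M_H₂S/M_N₂O) = √(34.08/44.01) = √0.7744 = 0.8800.
So the volume for N₂O is 5.18 × 0.8800 = 4.558 L.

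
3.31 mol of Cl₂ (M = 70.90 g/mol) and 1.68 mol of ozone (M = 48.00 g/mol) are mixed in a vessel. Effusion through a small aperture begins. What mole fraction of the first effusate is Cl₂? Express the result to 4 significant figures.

0.6185

Effusion rate of each component ∝ n_i/√M_i (partial pressure × 1/√M).
Mole fraction of Cl₂ in the effusate = (n_Cl₂/√M_Cl₂) / (n_Cl₂/√M_Cl₂ + n_O₃/√M_O₃)
= (3.31/√70.90) / (3.31/√70.90 + 1.68/√48.00) = 0.3931/(0.3931 + 0.2425) = 0.6185.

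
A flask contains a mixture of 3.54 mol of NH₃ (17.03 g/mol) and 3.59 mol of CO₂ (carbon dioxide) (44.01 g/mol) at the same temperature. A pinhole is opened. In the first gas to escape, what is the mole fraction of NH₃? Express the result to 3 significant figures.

0.613

The effusion rate of species i is ∝ p_i/√M_i ∝ n_i/√M_i.
So x_NH₃ in the escaping gas = (n_NH₃/√M_NH₃) / Σ(n_i/√M_i)
= (3.54/√17.03) / (3.54/√17.03 + 3.59/√44.01) = 0.8578/(0.8578 + 0.5412) = 0.613.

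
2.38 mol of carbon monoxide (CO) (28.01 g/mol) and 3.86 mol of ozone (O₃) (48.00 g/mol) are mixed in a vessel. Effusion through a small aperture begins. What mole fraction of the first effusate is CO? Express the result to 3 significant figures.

0.447

Each component's effusion rate ∝ (its partial pressure)·(1/√M) ∝ n_i/√M_i.
Mole fraction of CO in the effusate = (n_CO/√M_CO) / (n_CO/√M_CO + n_O₃/√M_O₃)
= (2.38/√28.01) / (2.38/√28.01 + 3.86/√48.00) = 0.4497/(0.4497 + 0.5571) = 0.447.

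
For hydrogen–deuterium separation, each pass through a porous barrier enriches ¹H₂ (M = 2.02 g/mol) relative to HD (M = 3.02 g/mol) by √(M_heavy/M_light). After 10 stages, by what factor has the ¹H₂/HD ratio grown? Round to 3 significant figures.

7.47

Each stage multiplies the ratio by α = √(3.02/2.02), so after 10 stages the overall factor is α^10 = (3.02/2.02)^(10/2).
= 1.49505^5 = 7.47.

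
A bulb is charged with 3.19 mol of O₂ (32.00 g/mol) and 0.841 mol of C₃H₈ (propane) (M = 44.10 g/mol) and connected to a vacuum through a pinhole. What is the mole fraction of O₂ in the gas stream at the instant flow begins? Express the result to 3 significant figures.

0.817

Effusion rate of each component ∝ n_i/√M_i (partial pressure × 1/√M).
So x_O₂ in the escaping gas = (n_O₂/√M_O₂) / Σ(n_i/√M_i)
= (3.19/√32.00) / (3.19/√32.00 + 0.841/√44.10) = 0.5639/(0.5639 + 0.1266) = 0.817.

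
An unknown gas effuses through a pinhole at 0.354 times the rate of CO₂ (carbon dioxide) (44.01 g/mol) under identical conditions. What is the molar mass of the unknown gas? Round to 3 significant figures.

By Graham's law, rate_X/rate_CO₂ = √(M_CO₂/M_X).
0.354 = √(44.01/M_X)
M_X = 44.01 / 0.354² = 44.01 / 0.1253 = 351 g/mol

351 g/mol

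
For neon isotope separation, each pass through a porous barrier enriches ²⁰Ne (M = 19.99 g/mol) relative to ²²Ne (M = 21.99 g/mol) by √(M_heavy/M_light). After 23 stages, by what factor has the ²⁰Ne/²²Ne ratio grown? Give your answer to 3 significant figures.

2.99

Overall factor = α^23 with α = √(21.99/19.99), i.e. (21.99/19.99)^(23/2).
= 1.10005^(23/2) = 2.99.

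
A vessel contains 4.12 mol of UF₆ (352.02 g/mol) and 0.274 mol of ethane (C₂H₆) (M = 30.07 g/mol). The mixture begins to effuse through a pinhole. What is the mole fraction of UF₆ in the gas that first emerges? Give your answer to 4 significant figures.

0.8146

Each component's effusion rate ∝ (its partial pressure)·(1/√M) ∝ n_i/√M_i.
x_UF₆(eff) = (n_UF₆/√M_UF₆) / (n_UF₆/√M_UF₆ + n_C₂H₆/√M_C₂H₆)
= (4.12/√352.02) / (4.12/√352.02 + 0.274/√30.07) = 0.2196/(0.2196 + 0.04997) = 0.8146.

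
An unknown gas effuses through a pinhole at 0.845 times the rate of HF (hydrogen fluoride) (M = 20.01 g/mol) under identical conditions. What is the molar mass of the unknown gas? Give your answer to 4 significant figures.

28.02 g/mol

From Graham's law, rate_X/rate_HF = √(M_HF/M_X).
0.845 = √(20.01/M_X)
M_X = 20.01 / 0.845² = 20.01 / 0.7140 = 28.02 g/mol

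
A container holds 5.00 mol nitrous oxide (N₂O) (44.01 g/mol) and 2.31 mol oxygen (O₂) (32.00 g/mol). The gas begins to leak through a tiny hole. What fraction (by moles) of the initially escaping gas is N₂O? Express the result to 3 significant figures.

0.649

Each component's effusion rate ∝ (its partial pressure)·(1/√M) ∝ n_i/√M_i.
So x_N₂O in the escaping gas = (n_N₂O/√M_N₂O) / Σ(n_i/√M_i)
= (5.00/√44.01) / (5.00/√44.01 + 2.31/√32.00) = 0.7537/(0.7537 + 0.4084) = 0.649.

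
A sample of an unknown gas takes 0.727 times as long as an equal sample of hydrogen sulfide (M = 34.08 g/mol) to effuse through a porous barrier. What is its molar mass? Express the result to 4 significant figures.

18.01 g/mol

Graham's law gives t_X/t_H₂S = √(M_X/M_H₂S).
0.727 = √(M_X/34.08)
M_X = 34.08 × 0.727² = 34.08 × 0.5285 = 18.01 g/mol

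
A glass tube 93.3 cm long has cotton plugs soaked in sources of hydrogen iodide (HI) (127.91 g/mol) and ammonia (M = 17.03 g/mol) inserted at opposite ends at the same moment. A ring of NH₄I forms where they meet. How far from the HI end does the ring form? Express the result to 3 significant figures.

The fronts meet when d_HI + d_NH₃ = L with d_HI/d_NH₃ = √(M_NH₃/M_HI) (Graham's law). Here √(M_NH₃/M_HI) = √(17.03/127.91) = 0.3649.
With d_HI + d_NH₃ = 93.3 cm, d_NH₃ = 93.3/(1 + 0.3649) = 68.36 cm.
d_HI = 93.3 − 68.36 = 24.9 cm.

24.9 cm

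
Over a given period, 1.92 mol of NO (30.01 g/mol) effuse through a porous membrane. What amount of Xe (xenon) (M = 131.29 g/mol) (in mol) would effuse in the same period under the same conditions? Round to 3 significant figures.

By Graham's law, rate_Xe/rate_NO = √(M_NO/M_Xe) = √(30.01/131.29) = √0.2286 = 0.4781.
So the amount for Xe is 1.92 × 0.4781 = 0.918 mol.

0.918 mol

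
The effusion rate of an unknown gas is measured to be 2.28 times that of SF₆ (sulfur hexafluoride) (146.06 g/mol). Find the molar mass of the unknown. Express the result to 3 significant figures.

28.1 g/mol

Graham's law gives rate_X/rate_SF₆ = √(M_SF₆/M_X).
2.28 = √(146.06/M_X)
M_X = 146.06 / 2.28² = 146.06 / 5.198 = 28.1 g/mol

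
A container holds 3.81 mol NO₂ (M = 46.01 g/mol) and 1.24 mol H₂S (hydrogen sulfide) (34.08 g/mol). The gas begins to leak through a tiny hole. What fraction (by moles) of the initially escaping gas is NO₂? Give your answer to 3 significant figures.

The effusion rate of species i is ∝ p_i/√M_i ∝ n_i/√M_i.
x_NO₂(eff) = (n_NO₂/√M_NO₂) / (n_NO₂/√M_NO₂ + n_H₂S/√M_H₂S)
= (3.81/√46.01) / (3.81/√46.01 + 1.24/√34.08) = 0.5617/(0.5617 + 0.2124) = 0.726.

0.726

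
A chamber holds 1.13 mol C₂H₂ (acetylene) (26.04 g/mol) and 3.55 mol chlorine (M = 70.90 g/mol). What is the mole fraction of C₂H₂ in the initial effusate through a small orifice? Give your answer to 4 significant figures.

0.3444

Effusion rate of each component ∝ n_i/√M_i (partial pressure × 1/√M).
So x_C₂H₂ in the escaping gas = (n_C₂H₂/√M_C₂H₂) / Σ(n_i/√M_i)
= (1.13/√26.04) / (1.13/√26.04 + 3.55/√70.90) = 0.2214/(0.2214 + 0.4216) = 0.3444.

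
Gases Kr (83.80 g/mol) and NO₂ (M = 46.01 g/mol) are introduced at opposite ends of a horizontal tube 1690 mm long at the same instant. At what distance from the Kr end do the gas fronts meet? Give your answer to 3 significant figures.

Graham's law gives d_Kr/d_NO₂ = rate_Kr/rate_NO₂ = √(M_NO₂/M_Kr) = √(46.01/83.80) = 0.7410.
With d_Kr + d_NO₂ = 1690 mm, d_NO₂ = 1690/(1 + 0.7410) = 970.7 mm.
d_Kr = 1690 − 970.7 = 719 mm.

719 mm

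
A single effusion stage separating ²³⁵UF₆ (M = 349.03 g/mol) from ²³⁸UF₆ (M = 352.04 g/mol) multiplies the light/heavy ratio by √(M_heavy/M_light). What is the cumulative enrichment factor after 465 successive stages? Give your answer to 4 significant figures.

7.363

Each stage multiplies the ratio by α = √(352.04/349.03), so after 465 stages the overall factor is α^465 = (352.04/349.03)^(465/2).
= 1.00862^(465/2) = 7.363.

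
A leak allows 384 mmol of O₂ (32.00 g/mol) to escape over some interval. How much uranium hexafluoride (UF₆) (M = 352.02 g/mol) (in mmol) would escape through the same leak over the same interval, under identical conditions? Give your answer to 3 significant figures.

Using Graham's law: rate_UF₆/rate_O₂ = √(M_O₂/M_UF₆) = √(32.00/352.02) = √0.09090 = 0.3015.
So the amount for UF₆ is 384 × 0.3015 = 116 mmol.

116 mmol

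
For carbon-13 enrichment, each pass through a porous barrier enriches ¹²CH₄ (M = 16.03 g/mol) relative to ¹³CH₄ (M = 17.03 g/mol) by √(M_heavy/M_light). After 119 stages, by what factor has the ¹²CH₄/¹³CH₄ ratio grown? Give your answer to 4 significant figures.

36.62

Each stage multiplies the ratio by α = √(17.03/16.03), so after 119 stages the overall factor is α^119 = (17.03/16.03)^(119/2).
= 1.06238^(119/2) = 36.62.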